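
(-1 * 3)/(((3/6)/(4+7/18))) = -79/3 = -26.33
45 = 45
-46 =-46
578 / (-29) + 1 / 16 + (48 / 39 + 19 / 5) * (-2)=-902691 / 30160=-29.93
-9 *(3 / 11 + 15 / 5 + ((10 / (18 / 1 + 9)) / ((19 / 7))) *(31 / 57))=-1076546 / 35739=-30.12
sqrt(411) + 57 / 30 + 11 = 129 / 10 + sqrt(411) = 33.17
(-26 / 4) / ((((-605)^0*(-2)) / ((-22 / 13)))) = -11 / 2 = -5.50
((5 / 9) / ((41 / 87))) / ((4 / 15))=725 / 164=4.42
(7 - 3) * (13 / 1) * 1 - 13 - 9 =30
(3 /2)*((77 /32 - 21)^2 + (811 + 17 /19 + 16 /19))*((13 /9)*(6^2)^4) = 640808668773 /152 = 4215846505.09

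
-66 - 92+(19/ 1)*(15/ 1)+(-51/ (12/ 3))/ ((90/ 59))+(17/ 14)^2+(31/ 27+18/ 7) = 6553387/ 52920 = 123.84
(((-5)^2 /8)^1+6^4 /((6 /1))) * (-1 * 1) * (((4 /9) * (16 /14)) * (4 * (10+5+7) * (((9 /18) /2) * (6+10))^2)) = -9872896 /63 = -156712.63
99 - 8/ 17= 1675/ 17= 98.53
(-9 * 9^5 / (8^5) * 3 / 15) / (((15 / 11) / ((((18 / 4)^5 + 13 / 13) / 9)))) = -12791804553 / 26214400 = -487.97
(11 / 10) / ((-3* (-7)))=0.05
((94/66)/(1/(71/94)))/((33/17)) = 1207/2178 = 0.55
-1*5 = -5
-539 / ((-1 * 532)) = 77 / 76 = 1.01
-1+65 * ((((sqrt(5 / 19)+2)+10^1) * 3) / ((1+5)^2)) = 65 * sqrt(95) / 228+64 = 66.78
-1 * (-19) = 19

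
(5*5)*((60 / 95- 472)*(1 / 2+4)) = -1007550 / 19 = -53028.95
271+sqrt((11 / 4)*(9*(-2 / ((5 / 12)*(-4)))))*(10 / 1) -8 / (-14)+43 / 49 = 3*sqrt(330)+13350 / 49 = 326.95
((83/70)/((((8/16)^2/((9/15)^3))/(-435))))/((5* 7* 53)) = -389934/1623125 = -0.24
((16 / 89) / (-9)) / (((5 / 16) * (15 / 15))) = -256 / 4005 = -0.06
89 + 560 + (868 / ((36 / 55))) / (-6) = 23111 / 54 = 427.98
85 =85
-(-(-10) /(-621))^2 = -100 /385641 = -0.00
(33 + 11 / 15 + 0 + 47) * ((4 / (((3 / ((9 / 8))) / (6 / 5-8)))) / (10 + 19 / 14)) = -288218 / 3975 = -72.51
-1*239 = -239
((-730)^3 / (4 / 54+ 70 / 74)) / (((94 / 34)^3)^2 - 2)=-857858.46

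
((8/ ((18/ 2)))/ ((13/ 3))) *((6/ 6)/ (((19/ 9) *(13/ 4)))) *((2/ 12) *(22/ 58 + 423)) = 196448/ 93119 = 2.11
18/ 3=6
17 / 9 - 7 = -46 / 9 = -5.11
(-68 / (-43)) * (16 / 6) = 544 / 129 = 4.22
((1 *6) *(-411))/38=-1233/19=-64.89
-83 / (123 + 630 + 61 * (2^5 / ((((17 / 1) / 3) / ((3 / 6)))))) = -1411 / 15729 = -0.09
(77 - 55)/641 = 0.03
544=544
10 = 10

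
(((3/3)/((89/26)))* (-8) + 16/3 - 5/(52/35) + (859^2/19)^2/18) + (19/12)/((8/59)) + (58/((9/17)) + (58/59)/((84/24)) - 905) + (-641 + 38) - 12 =4162639472068342787/49680173088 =83788747.37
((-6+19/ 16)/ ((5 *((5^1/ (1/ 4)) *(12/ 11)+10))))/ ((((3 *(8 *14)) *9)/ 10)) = -121/ 1209600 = -0.00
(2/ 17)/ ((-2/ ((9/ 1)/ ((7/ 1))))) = -9/ 119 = -0.08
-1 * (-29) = 29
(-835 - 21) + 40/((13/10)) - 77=-11729/13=-902.23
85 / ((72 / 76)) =1615 / 18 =89.72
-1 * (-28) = 28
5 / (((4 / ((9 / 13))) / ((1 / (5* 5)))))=9 / 260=0.03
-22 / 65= -0.34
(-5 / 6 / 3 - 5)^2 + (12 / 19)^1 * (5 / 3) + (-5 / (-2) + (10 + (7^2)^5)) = 1738917887749 / 6156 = 282475290.41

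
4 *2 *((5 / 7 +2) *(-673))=-102296 / 7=-14613.71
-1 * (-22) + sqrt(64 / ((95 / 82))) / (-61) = 22 - 8 * sqrt(7790) / 5795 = 21.88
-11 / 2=-5.50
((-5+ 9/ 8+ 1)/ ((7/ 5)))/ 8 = -115/ 448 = -0.26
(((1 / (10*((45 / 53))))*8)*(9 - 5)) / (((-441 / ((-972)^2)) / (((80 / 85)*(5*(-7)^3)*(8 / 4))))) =2215600128 / 85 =26065883.86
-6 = -6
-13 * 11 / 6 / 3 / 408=-143 / 7344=-0.02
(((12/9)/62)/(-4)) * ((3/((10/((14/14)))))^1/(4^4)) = -1/158720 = -0.00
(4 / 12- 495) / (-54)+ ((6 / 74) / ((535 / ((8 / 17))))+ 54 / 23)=7214926312 / 626927445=11.51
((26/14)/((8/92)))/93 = 299/1302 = 0.23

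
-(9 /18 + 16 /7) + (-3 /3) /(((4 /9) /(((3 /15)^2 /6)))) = -3921 /1400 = -2.80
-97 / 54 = -1.80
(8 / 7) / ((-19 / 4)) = -32 / 133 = -0.24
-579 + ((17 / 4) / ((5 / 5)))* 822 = 5829 / 2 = 2914.50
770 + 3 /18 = 4621 /6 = 770.17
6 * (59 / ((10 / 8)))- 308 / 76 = 26519 / 95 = 279.15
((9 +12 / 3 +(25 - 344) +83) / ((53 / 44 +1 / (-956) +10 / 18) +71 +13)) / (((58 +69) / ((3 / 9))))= -1758801 / 257701415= -0.01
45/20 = 9/4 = 2.25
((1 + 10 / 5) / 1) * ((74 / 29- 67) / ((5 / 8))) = -44856 / 145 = -309.35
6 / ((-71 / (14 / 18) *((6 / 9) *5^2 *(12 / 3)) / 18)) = -63 / 3550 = -0.02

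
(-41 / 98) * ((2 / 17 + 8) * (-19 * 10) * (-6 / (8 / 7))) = -806265 / 238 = -3387.67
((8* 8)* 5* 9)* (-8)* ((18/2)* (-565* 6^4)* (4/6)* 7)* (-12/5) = -1700577607680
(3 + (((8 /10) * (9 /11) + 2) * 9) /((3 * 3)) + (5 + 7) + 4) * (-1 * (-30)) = 7146 /11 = 649.64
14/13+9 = 131/13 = 10.08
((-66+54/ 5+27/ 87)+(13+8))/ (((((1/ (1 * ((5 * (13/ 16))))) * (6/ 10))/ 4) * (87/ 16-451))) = 2.06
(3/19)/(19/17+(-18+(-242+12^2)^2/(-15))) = -765/3183887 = -0.00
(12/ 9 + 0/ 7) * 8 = 10.67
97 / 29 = 3.34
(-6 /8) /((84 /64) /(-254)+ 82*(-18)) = 1016 /1999495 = 0.00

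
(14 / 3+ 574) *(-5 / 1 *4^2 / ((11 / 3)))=-12625.45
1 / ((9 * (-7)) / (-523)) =523 / 63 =8.30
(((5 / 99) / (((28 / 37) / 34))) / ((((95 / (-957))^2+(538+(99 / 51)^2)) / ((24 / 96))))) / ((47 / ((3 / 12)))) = 8408280155 / 1509694165098112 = 0.00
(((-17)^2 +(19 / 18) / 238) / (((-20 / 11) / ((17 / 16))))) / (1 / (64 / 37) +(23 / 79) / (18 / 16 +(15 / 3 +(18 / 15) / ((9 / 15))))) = -13986759215 / 50846292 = -275.08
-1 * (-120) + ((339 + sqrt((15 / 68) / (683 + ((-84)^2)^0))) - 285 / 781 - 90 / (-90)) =sqrt(4845) / 3876 + 358975 / 781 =459.65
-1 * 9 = -9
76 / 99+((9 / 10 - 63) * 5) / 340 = -9799 / 67320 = -0.15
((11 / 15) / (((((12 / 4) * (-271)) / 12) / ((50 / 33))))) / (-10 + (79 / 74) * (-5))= 592 / 553653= 0.00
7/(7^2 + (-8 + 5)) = 7/46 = 0.15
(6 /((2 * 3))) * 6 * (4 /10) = 12 /5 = 2.40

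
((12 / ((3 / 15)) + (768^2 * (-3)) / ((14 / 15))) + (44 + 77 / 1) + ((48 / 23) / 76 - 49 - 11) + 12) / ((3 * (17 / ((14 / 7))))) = -11598075098 / 156009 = -74342.35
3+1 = 4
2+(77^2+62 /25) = 148337 /25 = 5933.48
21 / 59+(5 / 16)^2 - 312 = -4705597 / 15104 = -311.55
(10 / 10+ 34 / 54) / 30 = 0.05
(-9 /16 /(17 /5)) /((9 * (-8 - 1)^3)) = 5 /198288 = 0.00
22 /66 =1 /3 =0.33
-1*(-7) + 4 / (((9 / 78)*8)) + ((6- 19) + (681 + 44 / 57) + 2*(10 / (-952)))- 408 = 1230365 / 4522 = 272.08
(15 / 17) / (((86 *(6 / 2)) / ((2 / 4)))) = 5 / 2924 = 0.00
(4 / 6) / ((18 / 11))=11 / 27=0.41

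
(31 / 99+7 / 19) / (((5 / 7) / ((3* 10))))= 17948 / 627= 28.63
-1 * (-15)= 15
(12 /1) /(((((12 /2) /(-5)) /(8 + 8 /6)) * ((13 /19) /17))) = -90440 /39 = -2318.97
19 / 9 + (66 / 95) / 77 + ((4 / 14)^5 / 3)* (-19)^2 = 33758609 / 14369985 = 2.35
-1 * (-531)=531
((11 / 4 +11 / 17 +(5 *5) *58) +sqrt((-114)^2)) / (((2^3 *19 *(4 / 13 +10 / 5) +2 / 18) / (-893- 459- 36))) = -4327163217 / 697901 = -6200.25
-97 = -97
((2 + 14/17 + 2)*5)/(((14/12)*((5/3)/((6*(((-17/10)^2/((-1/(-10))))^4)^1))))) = 454244911011/8750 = 51913704.12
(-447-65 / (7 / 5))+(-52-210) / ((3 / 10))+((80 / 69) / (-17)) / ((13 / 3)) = -145893946 / 106743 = -1366.78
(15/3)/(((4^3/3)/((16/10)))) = 0.38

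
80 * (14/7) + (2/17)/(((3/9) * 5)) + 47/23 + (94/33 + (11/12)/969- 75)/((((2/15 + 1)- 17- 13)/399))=43183463391/37246660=1159.39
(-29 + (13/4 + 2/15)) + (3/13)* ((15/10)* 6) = -18361/780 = -23.54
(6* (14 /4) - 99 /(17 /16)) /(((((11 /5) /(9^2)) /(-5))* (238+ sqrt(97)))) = 3865050 /69113 - 276075* sqrt(97) /1174921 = 53.61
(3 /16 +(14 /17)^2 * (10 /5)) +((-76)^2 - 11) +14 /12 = 80009681 /13872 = 5767.71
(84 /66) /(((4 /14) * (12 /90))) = 735 /22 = 33.41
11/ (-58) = -11/ 58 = -0.19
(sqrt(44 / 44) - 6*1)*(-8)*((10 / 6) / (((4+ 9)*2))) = 100 / 39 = 2.56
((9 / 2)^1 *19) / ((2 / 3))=513 / 4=128.25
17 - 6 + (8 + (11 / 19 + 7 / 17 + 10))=9687 / 323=29.99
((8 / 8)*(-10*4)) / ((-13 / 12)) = 480 / 13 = 36.92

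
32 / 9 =3.56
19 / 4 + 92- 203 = -425 / 4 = -106.25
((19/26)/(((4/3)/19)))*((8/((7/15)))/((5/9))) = 29241/91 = 321.33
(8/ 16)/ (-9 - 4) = -0.04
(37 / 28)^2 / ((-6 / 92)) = -31487 / 1176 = -26.77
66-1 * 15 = 51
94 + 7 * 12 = 178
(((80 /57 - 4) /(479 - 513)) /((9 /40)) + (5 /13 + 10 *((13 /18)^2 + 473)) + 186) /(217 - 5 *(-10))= 3348090673 /181623546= 18.43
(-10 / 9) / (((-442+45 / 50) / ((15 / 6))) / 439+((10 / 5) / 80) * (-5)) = 878000 / 416367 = 2.11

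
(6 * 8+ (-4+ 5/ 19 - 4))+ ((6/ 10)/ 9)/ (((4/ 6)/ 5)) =1549/ 38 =40.76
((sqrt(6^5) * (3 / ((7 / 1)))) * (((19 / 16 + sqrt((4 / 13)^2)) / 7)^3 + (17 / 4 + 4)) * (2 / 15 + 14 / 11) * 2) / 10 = 6654130131843 * sqrt(6) / 185679894400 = 87.78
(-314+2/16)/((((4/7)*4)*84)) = -837/512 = -1.63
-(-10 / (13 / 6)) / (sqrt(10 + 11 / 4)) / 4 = 10 * sqrt(51) / 221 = 0.32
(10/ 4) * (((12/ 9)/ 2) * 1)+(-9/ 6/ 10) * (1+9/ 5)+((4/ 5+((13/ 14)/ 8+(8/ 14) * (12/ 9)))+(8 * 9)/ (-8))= -6.08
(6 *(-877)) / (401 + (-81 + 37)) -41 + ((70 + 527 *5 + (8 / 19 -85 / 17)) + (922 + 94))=8276801 / 2261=3660.68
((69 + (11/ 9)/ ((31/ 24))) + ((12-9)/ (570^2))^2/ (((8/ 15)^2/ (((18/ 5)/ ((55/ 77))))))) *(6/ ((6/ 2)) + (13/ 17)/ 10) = 95760496342868227/ 659320003200000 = 145.24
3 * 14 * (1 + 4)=210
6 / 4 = 3 / 2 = 1.50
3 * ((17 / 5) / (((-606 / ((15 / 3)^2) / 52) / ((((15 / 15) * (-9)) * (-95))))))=-1889550 / 101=-18708.42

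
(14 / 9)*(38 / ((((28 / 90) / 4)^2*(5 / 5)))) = 68400 / 7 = 9771.43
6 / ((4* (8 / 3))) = 9 / 16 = 0.56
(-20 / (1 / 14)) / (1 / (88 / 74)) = -12320 / 37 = -332.97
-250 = -250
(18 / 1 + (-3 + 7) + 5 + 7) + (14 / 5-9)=139 / 5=27.80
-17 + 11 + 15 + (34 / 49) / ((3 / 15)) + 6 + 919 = 45936 / 49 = 937.47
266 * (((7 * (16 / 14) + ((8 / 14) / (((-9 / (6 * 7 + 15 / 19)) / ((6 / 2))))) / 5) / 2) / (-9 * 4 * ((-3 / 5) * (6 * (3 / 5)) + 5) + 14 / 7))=-10590 / 1253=-8.45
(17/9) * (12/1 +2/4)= 425/18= 23.61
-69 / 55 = -1.25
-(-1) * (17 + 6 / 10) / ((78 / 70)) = 616 / 39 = 15.79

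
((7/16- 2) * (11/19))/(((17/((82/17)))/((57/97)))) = -33825/224264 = -0.15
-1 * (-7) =7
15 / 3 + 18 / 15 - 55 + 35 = -69 / 5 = -13.80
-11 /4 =-2.75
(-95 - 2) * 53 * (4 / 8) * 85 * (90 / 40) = -3932865 / 8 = -491608.12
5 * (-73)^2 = 26645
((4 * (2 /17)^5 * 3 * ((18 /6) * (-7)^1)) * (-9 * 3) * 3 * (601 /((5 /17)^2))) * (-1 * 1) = -392563584 /122825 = -3196.12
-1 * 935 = -935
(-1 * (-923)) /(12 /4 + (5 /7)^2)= 45227 /172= 262.95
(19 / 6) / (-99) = -19 / 594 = -0.03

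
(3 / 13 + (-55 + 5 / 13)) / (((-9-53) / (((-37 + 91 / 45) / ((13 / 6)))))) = -1112818 / 78585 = -14.16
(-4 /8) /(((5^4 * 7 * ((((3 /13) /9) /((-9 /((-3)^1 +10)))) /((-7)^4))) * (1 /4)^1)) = 34398 /625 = 55.04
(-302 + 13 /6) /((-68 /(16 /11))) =3598 /561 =6.41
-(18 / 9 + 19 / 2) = -23 / 2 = -11.50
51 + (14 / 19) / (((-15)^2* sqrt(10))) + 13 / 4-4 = 50.25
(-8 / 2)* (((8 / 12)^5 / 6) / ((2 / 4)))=-128 / 729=-0.18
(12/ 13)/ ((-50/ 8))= -48/ 325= -0.15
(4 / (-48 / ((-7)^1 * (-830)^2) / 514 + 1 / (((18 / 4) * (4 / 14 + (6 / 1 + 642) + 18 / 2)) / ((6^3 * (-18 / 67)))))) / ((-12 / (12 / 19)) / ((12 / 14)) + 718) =-15281795208148 / 52155958531811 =-0.29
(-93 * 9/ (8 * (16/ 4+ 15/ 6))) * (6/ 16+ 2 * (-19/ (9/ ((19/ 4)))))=10137/ 32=316.78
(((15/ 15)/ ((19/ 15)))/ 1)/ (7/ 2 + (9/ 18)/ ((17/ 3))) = 255/ 1159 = 0.22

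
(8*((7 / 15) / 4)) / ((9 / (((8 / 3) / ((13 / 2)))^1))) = 224 / 5265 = 0.04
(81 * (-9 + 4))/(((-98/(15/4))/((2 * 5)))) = 30375/196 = 154.97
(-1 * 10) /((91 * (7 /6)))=-60 /637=-0.09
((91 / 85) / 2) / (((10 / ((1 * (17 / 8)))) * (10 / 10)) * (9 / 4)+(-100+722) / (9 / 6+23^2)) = 13793 / 303040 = 0.05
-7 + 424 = 417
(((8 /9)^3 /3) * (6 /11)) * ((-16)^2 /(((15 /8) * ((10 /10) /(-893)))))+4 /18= -1872730006 /120285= -15569.11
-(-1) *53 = 53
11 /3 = 3.67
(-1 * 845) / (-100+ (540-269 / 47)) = -39715 / 20411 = -1.95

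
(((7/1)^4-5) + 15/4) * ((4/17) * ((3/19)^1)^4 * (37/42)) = 9589401/31016398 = 0.31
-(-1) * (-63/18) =-7/2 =-3.50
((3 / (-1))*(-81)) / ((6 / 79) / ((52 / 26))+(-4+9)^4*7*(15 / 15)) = 19197 / 345628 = 0.06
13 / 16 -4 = -51 / 16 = -3.19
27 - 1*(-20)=47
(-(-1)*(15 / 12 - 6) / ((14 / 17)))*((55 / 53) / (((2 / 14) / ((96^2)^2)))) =-188608020480 / 53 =-3558641895.85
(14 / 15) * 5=4.67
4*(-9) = -36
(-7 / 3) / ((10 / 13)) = -91 / 30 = -3.03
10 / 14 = 5 / 7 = 0.71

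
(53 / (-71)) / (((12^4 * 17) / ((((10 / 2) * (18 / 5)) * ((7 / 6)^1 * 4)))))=-371 / 2085696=-0.00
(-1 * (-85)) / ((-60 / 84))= -119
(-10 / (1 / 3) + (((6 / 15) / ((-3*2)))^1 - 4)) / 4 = -8.52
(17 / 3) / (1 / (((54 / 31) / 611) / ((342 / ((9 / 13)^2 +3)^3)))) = 3456057024 / 1737067196111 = 0.00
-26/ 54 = -13/ 27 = -0.48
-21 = -21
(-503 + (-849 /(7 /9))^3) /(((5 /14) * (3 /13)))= -2319819050900 /147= -15781081978.91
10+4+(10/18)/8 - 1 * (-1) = 1085/72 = 15.07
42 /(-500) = -21 /250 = -0.08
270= 270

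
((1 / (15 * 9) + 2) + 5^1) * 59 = 55814 / 135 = 413.44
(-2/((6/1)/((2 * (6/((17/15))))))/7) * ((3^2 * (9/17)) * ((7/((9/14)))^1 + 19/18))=-58050/2023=-28.70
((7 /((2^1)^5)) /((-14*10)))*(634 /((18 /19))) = -6023 /5760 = -1.05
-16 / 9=-1.78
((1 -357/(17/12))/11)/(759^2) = -251/6336891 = -0.00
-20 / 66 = -10 / 33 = -0.30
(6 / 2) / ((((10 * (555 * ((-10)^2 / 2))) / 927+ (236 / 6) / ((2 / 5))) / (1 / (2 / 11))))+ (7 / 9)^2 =12868687 / 19907370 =0.65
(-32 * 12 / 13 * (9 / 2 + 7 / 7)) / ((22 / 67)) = -494.77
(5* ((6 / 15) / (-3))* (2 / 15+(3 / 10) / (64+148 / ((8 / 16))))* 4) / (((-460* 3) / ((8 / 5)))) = 7 / 16875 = 0.00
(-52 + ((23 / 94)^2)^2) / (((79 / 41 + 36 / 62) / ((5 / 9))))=-8599617247535 / 746474080656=-11.52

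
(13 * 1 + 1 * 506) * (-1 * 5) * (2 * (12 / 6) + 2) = -15570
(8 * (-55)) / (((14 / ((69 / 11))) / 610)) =-120257.14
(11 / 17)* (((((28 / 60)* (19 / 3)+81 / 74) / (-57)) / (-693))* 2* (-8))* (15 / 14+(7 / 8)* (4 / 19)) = -18018632 / 13518552915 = -0.00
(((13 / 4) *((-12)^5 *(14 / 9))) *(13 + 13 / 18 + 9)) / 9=-9528064 / 3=-3176021.33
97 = 97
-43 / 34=-1.26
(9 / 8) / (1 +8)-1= -0.88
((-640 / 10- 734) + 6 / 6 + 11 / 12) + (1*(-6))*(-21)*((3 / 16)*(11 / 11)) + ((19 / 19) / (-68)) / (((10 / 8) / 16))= -1576199 / 2040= -772.65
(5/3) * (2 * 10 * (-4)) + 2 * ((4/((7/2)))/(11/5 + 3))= -36280/273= -132.89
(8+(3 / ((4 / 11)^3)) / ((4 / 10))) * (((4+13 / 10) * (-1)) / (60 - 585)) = 1112417 / 672000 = 1.66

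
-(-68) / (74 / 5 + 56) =170 / 177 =0.96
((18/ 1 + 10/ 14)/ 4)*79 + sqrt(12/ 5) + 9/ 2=2*sqrt(15)/ 5 + 10475/ 28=375.66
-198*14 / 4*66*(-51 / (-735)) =-111078 / 35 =-3173.66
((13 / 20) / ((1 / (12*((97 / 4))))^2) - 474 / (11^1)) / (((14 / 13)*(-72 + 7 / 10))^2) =10224418035 / 1096043564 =9.33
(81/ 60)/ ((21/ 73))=657/ 140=4.69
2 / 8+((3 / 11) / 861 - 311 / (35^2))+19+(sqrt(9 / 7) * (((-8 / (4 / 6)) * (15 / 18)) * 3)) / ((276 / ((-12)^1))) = 90 * sqrt(7) / 161+41980231 / 2209900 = 20.48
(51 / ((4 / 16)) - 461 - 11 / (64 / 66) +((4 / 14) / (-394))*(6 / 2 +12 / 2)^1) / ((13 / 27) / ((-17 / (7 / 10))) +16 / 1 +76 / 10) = -11.38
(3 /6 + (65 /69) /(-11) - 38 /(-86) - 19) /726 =-0.02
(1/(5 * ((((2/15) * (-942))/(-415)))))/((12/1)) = 415/7536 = 0.06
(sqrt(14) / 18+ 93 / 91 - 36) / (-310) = 3183 / 28210 - sqrt(14) / 5580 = 0.11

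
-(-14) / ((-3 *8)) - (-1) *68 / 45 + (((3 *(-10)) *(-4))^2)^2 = 207360000.93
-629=-629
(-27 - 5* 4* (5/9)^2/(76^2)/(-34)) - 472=-499.00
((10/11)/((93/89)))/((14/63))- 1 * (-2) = 2017/341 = 5.91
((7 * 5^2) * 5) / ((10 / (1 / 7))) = 25 / 2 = 12.50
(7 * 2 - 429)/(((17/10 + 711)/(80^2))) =-26560000/7127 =-3726.67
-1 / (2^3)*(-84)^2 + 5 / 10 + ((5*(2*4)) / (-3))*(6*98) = -8721.50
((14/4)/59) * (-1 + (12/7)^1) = 5/118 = 0.04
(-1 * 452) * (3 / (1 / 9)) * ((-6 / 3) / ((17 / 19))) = 463752 / 17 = 27279.53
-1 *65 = -65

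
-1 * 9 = -9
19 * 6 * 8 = 912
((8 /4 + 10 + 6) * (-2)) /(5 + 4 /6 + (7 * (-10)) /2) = 27 /22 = 1.23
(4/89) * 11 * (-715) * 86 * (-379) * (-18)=-18457330320/89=-207385733.93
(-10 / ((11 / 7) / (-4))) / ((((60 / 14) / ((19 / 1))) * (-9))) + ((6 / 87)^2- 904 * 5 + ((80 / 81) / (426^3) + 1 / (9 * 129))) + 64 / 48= -4531.20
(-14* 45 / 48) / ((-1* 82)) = 105 / 656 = 0.16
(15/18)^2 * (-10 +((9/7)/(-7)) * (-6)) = -2725/441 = -6.18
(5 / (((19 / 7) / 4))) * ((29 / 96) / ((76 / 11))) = 0.32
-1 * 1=-1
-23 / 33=-0.70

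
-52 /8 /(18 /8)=-26 /9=-2.89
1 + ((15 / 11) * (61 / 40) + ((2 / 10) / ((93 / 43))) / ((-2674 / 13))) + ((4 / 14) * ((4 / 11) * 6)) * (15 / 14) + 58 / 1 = 2149751423 / 34815480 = 61.75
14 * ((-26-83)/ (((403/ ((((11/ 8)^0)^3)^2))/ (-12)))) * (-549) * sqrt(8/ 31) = -20106576 * sqrt(62)/ 12493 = -12672.64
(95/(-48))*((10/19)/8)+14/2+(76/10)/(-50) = 161227/24000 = 6.72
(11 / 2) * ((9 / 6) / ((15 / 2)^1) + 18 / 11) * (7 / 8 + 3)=3131 / 80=39.14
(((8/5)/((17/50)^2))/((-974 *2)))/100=-10/140743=-0.00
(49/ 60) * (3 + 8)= 539/ 60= 8.98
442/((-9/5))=-2210/9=-245.56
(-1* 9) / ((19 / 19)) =-9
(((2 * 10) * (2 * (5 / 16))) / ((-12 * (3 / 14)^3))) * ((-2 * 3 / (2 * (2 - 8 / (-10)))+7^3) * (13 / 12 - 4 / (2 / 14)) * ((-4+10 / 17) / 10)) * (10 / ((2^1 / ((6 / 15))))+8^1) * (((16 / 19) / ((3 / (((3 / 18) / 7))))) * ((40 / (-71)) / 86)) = 971761000 / 6676911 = 145.54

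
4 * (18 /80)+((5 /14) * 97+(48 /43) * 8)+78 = 184322 /1505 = 122.47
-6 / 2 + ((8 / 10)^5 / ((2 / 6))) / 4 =-8607 / 3125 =-2.75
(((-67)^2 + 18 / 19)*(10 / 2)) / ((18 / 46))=9810535 / 171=57371.55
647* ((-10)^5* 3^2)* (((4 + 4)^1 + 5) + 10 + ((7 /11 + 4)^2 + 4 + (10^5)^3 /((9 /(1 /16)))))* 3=-1467881250010250809200000 /121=-12131250000084717431404.96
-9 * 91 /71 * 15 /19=-12285 /1349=-9.11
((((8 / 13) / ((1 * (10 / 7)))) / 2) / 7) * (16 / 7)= 32 / 455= 0.07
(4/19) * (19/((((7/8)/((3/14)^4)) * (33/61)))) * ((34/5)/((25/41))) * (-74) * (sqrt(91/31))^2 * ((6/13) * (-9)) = 18348976656/102342625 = 179.29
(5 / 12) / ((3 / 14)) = 35 / 18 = 1.94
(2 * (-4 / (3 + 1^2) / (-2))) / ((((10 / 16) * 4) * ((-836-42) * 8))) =-1 / 17560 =-0.00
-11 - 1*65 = -76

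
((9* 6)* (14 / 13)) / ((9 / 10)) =840 / 13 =64.62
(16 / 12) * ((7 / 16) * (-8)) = -14 / 3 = -4.67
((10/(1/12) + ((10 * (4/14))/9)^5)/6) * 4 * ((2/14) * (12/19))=952764681280/131994060219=7.22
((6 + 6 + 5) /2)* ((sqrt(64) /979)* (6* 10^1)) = 4080 /979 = 4.17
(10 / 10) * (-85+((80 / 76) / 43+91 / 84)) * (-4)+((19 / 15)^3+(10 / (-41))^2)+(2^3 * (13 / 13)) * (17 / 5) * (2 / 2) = 1691182337818 / 4635147375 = 364.86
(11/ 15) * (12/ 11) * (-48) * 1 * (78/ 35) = -14976/ 175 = -85.58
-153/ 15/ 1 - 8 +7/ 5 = -84/ 5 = -16.80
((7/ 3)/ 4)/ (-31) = -7/ 372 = -0.02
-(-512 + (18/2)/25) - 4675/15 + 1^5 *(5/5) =15073/75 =200.97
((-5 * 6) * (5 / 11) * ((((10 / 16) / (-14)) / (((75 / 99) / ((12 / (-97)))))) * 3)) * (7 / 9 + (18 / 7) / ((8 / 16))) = -16785 / 9506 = -1.77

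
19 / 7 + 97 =698 / 7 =99.71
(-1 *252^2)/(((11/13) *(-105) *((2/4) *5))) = 78624/275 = 285.91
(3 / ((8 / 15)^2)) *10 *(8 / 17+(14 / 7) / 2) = 155.10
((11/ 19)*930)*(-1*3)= -30690/ 19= -1615.26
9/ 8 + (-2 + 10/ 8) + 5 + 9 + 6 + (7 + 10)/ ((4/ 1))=197/ 8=24.62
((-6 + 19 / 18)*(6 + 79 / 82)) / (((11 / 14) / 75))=-8893325 / 2706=-3286.52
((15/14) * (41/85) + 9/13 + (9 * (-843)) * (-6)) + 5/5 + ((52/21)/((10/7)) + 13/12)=4225818533/92820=45527.03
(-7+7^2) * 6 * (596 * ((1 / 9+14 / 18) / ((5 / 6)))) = 801024 / 5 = 160204.80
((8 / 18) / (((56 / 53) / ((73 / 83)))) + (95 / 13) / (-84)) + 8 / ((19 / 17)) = 38441329 / 5166252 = 7.44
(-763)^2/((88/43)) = 25033267/88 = 284468.94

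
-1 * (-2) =2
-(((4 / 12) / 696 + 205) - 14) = -398809 / 2088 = -191.00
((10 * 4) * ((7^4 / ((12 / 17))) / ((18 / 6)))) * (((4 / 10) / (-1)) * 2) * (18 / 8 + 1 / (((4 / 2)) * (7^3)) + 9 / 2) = -2204594 / 9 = -244954.89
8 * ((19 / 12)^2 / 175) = 361 / 3150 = 0.11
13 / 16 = 0.81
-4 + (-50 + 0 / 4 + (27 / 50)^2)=-53.71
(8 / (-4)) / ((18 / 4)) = -4 / 9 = -0.44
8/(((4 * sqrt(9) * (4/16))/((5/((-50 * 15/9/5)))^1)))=-4/5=-0.80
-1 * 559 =-559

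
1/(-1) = -1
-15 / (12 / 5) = -25 / 4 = -6.25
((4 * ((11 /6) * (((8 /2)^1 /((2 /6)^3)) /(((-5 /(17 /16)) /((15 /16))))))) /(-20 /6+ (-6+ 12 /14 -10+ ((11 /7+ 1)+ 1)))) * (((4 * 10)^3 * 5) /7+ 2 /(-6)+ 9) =2423979459 /5008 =484021.46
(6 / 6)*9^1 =9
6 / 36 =1 / 6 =0.17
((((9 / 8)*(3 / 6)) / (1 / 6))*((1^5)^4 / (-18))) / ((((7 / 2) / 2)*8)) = -3 / 224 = -0.01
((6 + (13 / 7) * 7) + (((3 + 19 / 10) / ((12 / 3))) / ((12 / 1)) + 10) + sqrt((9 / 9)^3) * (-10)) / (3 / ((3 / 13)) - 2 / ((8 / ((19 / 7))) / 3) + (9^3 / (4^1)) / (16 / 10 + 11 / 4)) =1861307 / 5150760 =0.36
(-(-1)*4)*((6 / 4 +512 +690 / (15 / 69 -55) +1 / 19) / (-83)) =-799528 / 33117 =-24.14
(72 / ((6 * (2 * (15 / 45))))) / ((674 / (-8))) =-72 / 337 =-0.21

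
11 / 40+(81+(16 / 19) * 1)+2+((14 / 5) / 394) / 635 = 7997199319 / 95072200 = 84.12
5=5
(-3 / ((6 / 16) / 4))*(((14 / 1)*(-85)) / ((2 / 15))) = 285600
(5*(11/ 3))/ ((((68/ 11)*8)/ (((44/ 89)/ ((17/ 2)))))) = 6655/ 308652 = 0.02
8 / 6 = 4 / 3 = 1.33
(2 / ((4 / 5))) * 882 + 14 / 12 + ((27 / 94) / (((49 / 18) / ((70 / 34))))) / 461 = 34129930691 / 15470238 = 2206.17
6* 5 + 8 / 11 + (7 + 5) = 470 / 11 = 42.73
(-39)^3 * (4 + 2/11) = -2728674/11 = -248061.27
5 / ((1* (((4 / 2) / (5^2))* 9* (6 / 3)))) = 125 / 36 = 3.47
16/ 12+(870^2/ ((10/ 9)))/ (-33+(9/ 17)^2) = -98428541/ 4728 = -20818.22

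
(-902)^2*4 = 3254416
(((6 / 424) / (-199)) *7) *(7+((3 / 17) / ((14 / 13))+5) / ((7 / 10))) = -8982 / 1255093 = -0.01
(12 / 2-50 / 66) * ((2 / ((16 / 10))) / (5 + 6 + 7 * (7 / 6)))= 173 / 506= 0.34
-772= -772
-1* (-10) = 10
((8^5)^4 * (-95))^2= 11996282661958865752956858719030109798400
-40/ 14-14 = -118/ 7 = -16.86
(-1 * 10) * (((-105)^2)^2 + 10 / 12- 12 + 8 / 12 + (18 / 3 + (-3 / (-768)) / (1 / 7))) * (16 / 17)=-155584794275 / 136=-1144005840.26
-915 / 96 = -305 / 32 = -9.53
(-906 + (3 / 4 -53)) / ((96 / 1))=-3833 / 384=-9.98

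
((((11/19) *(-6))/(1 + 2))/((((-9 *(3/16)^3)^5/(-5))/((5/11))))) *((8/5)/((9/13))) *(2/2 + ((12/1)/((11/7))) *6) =-617504757867427240345600/1593749874362283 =-387453996.26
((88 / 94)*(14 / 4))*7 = 1078 / 47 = 22.94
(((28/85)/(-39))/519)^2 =784/2960068635225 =0.00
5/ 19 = 0.26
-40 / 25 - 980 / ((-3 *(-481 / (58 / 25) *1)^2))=-138157256 / 86760375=-1.59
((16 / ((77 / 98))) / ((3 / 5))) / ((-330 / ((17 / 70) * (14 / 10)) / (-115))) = 21896 / 5445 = 4.02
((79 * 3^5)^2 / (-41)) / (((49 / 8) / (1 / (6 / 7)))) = -491366412 / 287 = -1712078.09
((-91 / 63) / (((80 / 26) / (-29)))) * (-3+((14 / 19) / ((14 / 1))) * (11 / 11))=-34307 / 855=-40.13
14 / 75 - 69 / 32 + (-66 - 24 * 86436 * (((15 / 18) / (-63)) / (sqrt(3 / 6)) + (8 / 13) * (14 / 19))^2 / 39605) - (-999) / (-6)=-2560058691830047 / 10438249442400 + 1229312 * sqrt(2) / 1956487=-244.37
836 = 836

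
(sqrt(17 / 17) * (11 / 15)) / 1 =11 / 15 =0.73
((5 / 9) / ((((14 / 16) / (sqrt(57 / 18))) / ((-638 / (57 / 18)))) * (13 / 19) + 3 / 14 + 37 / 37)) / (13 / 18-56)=-353405369856 / 42698860902785-45517472 * sqrt(114) / 42698860902785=-0.01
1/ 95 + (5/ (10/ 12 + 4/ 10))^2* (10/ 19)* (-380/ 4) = -106873631/ 130055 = -821.76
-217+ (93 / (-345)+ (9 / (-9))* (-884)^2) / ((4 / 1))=-89967291 / 460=-195581.07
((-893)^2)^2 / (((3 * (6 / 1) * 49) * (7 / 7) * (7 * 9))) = 635924907601 / 55566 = 11444496.77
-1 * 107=-107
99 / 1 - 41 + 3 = 61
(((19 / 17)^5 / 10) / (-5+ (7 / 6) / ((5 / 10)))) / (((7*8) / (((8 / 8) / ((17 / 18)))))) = -66854673 / 54068154560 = -0.00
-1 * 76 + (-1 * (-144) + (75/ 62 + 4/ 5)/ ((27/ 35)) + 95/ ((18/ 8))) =188873/ 1674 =112.83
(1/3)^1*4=4/3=1.33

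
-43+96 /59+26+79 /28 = -20735 /1652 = -12.55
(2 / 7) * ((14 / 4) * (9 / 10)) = 9 / 10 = 0.90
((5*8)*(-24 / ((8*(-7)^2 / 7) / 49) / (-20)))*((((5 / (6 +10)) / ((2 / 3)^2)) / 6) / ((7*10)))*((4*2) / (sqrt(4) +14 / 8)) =3 / 20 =0.15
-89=-89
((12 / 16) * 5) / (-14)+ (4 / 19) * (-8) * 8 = -13.74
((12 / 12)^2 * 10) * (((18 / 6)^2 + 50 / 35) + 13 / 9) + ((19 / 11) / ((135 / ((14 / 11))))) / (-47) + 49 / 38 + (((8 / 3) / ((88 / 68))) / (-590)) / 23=33260515052771 / 277126770690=120.02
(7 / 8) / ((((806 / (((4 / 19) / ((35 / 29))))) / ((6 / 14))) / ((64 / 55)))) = 1392 / 14739725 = 0.00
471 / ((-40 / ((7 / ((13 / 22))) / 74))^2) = 2792559 / 370177600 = 0.01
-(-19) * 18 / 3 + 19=133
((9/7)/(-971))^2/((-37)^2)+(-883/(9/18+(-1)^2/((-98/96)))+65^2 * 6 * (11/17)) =921949166380961107/50534126979679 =18244.09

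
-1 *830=-830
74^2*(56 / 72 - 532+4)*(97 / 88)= -3182337.30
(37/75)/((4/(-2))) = -37/150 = -0.25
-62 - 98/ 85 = -5368/ 85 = -63.15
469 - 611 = -142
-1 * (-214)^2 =-45796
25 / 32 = 0.78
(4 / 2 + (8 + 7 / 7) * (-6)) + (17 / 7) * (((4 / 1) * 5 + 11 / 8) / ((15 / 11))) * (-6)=-39257 / 140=-280.41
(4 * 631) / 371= 2524 / 371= 6.80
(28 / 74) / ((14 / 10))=10 / 37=0.27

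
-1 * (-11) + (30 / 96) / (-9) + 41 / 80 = 11.48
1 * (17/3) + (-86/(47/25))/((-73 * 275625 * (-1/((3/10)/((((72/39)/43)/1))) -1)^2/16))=87524740677581/15445466594775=5.67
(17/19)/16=17/304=0.06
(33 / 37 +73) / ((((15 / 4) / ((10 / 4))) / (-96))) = -4729.08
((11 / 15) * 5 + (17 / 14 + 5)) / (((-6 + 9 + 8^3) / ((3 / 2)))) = 0.03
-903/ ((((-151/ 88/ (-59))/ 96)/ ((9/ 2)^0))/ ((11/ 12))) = -412577088/ 151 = -2732298.60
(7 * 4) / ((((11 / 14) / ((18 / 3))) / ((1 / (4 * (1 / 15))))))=8820 / 11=801.82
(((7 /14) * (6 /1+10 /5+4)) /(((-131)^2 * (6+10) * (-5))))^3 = -27 /323450441233984000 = -0.00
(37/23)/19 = 37/437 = 0.08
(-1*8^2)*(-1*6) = 384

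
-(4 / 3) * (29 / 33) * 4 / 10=-0.47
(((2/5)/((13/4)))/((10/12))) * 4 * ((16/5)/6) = 512/1625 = 0.32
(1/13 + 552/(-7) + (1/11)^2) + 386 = 3382888/11011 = 307.23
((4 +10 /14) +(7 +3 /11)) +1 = 1000 /77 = 12.99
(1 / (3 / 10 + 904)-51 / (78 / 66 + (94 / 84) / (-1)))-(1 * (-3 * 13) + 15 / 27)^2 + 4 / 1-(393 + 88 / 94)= -2676035694265 / 998374329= -2680.39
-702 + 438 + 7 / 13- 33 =-3854 / 13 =-296.46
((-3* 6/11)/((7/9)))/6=-27/77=-0.35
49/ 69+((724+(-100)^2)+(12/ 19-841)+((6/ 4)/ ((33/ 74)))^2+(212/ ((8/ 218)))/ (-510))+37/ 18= 9886.38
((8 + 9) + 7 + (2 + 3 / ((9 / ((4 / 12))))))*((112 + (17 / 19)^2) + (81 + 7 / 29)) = 477384875 / 94221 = 5066.65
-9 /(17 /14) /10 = -63 /85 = -0.74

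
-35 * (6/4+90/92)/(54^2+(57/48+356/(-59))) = -627760/21068989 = -0.03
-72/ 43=-1.67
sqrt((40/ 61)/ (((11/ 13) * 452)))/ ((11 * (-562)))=-sqrt(9856990)/ 468737786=-0.00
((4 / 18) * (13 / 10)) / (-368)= -13 / 16560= -0.00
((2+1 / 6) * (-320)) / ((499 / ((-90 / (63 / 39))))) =270400 / 3493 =77.41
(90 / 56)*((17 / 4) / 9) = 85 / 112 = 0.76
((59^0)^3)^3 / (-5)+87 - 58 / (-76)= 16637 / 190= 87.56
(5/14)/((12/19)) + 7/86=4673/7224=0.65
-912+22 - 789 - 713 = -2392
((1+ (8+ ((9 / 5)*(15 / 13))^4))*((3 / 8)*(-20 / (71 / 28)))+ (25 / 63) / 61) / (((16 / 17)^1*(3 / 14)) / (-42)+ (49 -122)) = 75717842282075 / 67701849145047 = 1.12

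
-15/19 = -0.79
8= 8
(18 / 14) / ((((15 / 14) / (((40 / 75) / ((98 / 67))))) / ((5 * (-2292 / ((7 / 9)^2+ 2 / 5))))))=-99509472 / 19943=-4989.69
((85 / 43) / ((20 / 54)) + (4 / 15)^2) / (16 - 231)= -104651 / 4160250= -0.03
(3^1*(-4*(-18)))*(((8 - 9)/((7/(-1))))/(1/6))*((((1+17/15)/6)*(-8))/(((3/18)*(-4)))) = 27648/35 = 789.94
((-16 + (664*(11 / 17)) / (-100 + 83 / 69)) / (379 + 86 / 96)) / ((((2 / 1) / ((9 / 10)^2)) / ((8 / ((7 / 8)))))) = -2933978112 / 14792651405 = -0.20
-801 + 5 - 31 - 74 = -901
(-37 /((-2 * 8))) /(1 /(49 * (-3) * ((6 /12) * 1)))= -5439 /32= -169.97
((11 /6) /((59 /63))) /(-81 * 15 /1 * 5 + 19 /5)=-0.00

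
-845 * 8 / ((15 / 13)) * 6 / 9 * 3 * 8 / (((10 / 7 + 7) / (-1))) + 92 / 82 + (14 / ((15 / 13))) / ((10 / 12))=2020569898 / 181425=11137.22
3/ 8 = 0.38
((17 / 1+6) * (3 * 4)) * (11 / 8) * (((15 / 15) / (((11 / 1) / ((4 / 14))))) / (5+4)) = 23 / 21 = 1.10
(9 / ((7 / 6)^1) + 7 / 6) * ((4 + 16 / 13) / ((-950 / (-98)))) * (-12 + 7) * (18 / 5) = -532644 / 6175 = -86.26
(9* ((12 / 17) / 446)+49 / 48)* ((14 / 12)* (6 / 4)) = 1318457 / 727872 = 1.81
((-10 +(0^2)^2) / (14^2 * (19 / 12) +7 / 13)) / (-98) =195 / 594076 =0.00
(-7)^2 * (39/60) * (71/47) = 45227/940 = 48.11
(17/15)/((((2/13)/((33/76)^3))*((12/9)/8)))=7942077/2194880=3.62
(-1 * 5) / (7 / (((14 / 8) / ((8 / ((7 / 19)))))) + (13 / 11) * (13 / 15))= -5775 / 101503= -0.06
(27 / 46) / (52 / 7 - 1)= 0.09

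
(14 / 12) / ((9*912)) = 7 / 49248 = 0.00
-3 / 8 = -0.38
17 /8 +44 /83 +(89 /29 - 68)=-1199185 /19256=-62.28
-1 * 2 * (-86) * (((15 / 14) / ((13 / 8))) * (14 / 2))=10320 / 13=793.85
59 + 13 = 72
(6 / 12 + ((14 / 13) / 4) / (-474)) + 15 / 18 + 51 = 214983 / 4108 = 52.33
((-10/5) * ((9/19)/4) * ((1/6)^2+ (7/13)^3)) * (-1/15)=2909/1001832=0.00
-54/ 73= -0.74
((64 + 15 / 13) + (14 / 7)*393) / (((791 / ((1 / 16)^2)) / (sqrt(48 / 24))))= 11065*sqrt(2) / 2632448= 0.01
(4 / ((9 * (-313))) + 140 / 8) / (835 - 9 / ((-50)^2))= 123233750 / 5880462147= 0.02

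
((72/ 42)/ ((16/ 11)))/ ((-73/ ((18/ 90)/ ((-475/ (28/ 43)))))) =33/ 7455125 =0.00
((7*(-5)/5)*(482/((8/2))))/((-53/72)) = 60732/53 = 1145.89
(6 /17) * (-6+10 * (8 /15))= -4 /17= -0.24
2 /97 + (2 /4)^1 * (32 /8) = 196 /97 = 2.02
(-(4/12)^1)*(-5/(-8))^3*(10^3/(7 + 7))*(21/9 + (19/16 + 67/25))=-664375/18432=-36.04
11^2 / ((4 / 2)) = 121 / 2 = 60.50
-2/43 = -0.05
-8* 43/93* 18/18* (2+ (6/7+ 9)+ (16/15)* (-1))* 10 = -779504/1953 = -399.13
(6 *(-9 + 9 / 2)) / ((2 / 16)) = -216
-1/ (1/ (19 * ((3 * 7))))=-399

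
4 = 4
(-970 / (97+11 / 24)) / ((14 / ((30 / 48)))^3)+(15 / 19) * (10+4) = 11.05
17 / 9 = 1.89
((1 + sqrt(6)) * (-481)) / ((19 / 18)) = -8658 * sqrt(6) / 19-8658 / 19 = -1571.88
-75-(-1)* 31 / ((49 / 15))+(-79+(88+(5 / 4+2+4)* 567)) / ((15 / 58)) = 7773453 / 490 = 15864.19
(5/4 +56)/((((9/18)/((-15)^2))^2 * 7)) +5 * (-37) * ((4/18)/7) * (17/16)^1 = 834701855/504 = 1656154.47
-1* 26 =-26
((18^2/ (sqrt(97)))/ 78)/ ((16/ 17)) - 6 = -6 + 459*sqrt(97)/ 10088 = -5.55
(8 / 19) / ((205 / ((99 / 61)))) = 792 / 237595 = 0.00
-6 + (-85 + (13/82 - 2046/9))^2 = 5897108929/60516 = 97447.10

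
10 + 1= 11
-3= -3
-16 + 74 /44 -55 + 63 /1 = -139 /22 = -6.32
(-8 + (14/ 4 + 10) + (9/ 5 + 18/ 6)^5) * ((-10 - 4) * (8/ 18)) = -446869444/ 28125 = -15888.69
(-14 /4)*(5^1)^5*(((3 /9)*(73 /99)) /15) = -319375 /1782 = -179.22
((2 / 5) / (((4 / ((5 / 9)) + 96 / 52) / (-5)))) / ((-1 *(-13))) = -5 / 294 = -0.02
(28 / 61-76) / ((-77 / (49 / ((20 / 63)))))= 508032 / 3355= 151.43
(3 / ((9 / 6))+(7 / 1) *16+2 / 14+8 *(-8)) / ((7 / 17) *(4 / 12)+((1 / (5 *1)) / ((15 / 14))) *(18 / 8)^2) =3580200 / 77273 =46.33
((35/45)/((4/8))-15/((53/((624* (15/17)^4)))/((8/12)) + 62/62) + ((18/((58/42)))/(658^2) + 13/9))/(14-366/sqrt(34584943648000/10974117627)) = -1856711531373897039233016000/2166835060522830603409024021-5420741094474766447860* sqrt(1246683631335)/15167845423659814223863168147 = -1.26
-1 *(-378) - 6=372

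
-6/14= -3/7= -0.43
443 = 443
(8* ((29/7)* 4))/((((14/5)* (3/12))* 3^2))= 9280/441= 21.04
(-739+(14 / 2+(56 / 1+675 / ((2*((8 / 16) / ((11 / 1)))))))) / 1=6749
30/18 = 5/3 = 1.67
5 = 5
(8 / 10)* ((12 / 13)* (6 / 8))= 36 / 65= 0.55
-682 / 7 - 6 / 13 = -8908 / 91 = -97.89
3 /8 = 0.38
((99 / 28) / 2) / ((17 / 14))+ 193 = 13223 / 68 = 194.46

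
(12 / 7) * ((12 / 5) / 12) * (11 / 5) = 132 / 175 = 0.75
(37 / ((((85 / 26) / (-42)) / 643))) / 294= -618566 / 595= -1039.61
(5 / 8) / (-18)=-5 / 144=-0.03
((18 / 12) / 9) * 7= 7 / 6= 1.17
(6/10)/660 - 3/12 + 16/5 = 1623/550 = 2.95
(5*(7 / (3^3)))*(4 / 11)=140 / 297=0.47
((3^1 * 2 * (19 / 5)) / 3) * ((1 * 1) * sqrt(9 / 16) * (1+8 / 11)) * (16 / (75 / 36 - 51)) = -103968 / 32285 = -3.22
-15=-15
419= 419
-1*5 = -5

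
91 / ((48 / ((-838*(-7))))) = 266903 / 24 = 11120.96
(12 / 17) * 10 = 120 / 17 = 7.06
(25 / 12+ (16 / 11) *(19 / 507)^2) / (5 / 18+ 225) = 23585929 / 2547926810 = 0.01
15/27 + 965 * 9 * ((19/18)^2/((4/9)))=3135365/144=21773.37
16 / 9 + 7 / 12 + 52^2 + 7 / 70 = 2706.46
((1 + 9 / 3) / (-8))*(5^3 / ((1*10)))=-25 / 4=-6.25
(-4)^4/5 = 256/5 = 51.20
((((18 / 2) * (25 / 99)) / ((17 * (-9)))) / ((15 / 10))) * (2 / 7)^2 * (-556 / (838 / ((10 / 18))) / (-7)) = -278000 / 6530644197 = -0.00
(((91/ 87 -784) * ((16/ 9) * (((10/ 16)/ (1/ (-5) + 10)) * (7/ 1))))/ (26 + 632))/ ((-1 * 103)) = 243275/ 26533521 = 0.01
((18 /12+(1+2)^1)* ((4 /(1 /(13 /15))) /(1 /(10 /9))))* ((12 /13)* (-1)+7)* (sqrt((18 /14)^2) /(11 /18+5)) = 17064 /707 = 24.14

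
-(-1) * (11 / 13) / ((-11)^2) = 0.01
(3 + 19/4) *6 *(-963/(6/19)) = -567207/4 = -141801.75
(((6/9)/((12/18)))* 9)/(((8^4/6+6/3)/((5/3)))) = 45/2054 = 0.02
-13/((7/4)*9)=-52/63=-0.83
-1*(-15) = 15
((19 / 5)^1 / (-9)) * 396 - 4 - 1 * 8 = -896 / 5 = -179.20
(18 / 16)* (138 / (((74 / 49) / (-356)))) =-2708181 / 74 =-36597.04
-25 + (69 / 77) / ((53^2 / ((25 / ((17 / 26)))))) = -91879675 / 3676981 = -24.99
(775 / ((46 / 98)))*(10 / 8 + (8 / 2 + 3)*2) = 2316475 / 92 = 25179.08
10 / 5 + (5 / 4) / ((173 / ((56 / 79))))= 2.01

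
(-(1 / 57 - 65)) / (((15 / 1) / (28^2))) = 3396.42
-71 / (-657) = 71 / 657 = 0.11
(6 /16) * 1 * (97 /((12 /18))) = 873 /16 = 54.56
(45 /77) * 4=180 /77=2.34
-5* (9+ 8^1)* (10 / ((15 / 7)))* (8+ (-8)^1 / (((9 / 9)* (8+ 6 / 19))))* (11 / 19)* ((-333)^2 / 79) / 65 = -53803638504 / 1541527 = -34902.82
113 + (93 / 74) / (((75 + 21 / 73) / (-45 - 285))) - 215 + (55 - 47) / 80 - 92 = -67583563 / 338920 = -199.41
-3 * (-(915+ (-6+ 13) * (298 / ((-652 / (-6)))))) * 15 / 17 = 6852330 / 2771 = 2472.87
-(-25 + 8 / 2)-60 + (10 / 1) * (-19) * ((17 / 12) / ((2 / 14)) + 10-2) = -20659 / 6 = -3443.17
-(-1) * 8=8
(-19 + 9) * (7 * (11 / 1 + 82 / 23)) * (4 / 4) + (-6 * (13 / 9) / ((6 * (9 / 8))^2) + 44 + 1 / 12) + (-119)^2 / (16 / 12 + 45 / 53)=384911457433 / 69817788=5513.09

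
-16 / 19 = -0.84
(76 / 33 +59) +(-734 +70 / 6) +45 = -20329 / 33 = -616.03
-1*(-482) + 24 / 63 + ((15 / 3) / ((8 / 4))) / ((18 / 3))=40555 / 84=482.80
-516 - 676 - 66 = -1258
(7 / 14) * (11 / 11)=1 / 2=0.50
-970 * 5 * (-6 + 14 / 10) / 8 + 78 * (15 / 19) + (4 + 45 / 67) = 14537663 / 5092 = 2855.00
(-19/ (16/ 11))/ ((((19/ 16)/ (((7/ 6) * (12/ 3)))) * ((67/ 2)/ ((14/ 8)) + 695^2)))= -1078/ 10143927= -0.00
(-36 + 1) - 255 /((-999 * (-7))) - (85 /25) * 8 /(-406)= -11819506 /337995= -34.97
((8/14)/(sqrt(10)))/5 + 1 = 2 * sqrt(10)/175 + 1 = 1.04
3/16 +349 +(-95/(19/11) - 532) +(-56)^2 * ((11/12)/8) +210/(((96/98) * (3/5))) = 7661/16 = 478.81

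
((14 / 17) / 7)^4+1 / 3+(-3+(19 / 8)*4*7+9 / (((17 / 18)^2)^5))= 964933211316287 / 12095963402694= 79.77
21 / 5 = 4.20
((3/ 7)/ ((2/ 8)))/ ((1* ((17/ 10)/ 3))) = 360/ 119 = 3.03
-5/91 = -0.05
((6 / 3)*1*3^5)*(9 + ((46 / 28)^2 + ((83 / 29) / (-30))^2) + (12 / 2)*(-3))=-3150296739 / 1030225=-3057.87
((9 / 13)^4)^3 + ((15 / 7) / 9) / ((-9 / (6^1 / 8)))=-45318182419193 / 5871117450865212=-0.01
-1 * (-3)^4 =-81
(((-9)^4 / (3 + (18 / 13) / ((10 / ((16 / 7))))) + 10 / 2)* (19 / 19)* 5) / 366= 2494000 / 92049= 27.09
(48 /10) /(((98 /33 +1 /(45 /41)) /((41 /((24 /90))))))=365310 /1921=190.17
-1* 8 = -8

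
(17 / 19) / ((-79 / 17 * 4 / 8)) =-0.39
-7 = -7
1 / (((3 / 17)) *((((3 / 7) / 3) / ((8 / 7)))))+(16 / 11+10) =1874 / 33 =56.79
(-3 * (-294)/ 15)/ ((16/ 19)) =2793/ 40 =69.82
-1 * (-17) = 17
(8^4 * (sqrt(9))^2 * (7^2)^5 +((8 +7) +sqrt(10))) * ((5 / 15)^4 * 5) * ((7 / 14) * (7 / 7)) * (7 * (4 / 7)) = 10 * sqrt(10) / 81 +34710558597170 / 27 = 1285576244340.02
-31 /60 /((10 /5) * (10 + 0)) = -31 /1200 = -0.03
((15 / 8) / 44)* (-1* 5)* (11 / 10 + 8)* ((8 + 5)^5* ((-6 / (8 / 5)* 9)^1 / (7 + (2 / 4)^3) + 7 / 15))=41119585871 / 13376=3074131.72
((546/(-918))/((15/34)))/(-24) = 0.06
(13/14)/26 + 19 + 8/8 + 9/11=20.85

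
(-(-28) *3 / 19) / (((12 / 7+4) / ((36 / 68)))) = 1323 / 3230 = 0.41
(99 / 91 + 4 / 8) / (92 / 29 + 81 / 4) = 16762 / 247247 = 0.07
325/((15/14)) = 910/3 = 303.33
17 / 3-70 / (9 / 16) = -1069 / 9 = -118.78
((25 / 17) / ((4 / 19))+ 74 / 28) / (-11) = -4583 / 5236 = -0.88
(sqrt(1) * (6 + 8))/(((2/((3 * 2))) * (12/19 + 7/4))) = 17.64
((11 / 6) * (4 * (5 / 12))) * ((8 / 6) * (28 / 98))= 220 / 189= 1.16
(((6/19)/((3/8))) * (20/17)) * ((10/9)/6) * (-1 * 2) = -3200/8721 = -0.37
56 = 56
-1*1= -1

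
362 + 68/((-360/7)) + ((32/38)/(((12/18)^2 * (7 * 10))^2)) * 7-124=28331059/119700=236.68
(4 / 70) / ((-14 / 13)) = -13 / 245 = -0.05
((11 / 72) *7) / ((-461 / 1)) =-77 / 33192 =-0.00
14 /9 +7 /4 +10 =479 /36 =13.31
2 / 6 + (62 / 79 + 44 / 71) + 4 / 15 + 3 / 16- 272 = -121068233 / 448720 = -269.81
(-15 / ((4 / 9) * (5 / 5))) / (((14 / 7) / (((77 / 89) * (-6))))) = 31185 / 356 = 87.60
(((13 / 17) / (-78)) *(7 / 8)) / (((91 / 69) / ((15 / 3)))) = -115 / 3536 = -0.03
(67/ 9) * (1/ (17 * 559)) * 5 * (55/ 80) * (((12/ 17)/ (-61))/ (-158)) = 3685/ 18684342456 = 0.00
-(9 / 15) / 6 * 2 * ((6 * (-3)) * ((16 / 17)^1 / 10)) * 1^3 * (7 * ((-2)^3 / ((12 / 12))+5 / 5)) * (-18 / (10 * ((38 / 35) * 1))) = 222264 / 8075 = 27.52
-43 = -43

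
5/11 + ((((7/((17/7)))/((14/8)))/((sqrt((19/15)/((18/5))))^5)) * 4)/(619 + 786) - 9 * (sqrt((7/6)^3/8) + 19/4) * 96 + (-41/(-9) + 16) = -404216/99 - 84 * sqrt(21) + 979776 * sqrt(114)/163827215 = -4467.86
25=25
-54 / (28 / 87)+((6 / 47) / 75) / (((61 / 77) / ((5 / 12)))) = -167.78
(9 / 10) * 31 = 279 / 10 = 27.90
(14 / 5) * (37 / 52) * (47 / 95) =12173 / 12350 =0.99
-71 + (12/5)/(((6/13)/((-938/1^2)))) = -24743/5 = -4948.60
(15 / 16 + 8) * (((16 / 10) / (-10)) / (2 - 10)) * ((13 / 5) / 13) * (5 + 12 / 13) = 847 / 4000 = 0.21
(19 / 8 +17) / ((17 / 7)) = 1085 / 136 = 7.98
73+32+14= 119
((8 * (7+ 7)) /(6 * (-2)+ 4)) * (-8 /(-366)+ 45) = -115346 /183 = -630.31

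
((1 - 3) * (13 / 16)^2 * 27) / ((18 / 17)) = -8619 / 256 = -33.67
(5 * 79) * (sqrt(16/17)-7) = -2765 + 1580 * sqrt(17)/17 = -2381.79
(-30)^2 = 900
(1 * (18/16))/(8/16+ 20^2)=1/356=0.00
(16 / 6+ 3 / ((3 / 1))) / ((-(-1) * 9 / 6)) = 22 / 9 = 2.44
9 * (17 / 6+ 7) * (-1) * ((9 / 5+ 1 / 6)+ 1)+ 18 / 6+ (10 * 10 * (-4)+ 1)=-13171 / 20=-658.55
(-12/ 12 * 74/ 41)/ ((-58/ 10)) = 370/ 1189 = 0.31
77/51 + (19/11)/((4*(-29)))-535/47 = -30243359/3058572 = -9.89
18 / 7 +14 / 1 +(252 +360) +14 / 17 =74898 / 119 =629.39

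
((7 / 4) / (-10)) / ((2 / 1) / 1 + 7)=-7 / 360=-0.02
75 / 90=5 / 6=0.83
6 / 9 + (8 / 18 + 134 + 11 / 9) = 409 / 3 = 136.33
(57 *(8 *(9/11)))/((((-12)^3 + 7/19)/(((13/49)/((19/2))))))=-0.01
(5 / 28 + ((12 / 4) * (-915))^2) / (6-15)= -210980705 / 252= -837225.02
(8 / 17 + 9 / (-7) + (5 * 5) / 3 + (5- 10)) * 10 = 25.18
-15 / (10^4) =-3 / 2000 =-0.00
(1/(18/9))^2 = 1/4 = 0.25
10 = 10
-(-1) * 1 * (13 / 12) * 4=13 / 3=4.33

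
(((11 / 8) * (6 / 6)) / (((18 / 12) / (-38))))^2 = 43681 / 36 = 1213.36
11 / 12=0.92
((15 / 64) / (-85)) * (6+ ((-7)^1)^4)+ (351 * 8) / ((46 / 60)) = 91487037 / 25024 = 3655.97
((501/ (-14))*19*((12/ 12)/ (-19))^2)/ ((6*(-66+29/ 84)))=501/ 104785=0.00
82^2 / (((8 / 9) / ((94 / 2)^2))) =33419961 / 2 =16709980.50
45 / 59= 0.76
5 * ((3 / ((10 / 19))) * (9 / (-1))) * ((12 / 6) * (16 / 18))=-456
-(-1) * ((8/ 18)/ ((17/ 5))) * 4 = 80/ 153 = 0.52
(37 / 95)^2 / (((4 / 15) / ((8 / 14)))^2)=12321 / 17689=0.70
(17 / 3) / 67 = 17 / 201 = 0.08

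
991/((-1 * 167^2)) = -0.04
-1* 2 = -2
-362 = -362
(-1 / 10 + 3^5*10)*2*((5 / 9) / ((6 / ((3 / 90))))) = 24299 / 1620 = 15.00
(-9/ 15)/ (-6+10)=-3/ 20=-0.15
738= 738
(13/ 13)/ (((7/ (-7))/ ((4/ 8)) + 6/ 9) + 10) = 3/ 26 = 0.12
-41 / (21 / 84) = -164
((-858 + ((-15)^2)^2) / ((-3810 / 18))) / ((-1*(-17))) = -13.83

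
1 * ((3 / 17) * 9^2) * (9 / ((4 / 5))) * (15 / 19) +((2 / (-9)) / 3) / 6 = 126.94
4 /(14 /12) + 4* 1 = 52 /7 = 7.43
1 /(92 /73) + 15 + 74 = 8261 /92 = 89.79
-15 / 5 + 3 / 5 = -12 / 5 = -2.40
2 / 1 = 2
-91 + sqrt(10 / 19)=-91 + sqrt(190) / 19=-90.27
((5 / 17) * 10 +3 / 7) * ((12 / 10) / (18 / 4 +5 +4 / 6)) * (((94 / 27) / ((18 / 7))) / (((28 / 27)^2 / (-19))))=-9668511 / 1016260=-9.51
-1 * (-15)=15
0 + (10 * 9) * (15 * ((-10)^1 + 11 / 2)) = -6075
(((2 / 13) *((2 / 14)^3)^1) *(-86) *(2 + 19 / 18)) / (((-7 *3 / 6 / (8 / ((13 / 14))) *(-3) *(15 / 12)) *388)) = -0.00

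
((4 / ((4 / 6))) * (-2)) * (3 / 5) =-36 / 5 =-7.20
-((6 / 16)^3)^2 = -729 / 262144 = -0.00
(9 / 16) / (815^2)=0.00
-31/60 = -0.52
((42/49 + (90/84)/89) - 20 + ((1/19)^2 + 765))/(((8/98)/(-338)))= -396893754257/128516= -3088282.82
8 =8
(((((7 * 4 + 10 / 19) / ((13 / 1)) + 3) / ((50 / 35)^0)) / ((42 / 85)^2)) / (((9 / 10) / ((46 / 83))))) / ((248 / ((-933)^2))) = 103105807102625 / 2242153368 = 45985.17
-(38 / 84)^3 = -6859 / 74088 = -0.09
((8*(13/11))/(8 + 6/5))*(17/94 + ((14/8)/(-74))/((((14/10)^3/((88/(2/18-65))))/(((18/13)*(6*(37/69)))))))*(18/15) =280998192/978284461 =0.29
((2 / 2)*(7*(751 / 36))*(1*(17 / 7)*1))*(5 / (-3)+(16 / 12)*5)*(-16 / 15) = -51068 / 27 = -1891.41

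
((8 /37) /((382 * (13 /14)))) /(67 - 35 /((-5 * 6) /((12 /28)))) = 112 /12402585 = 0.00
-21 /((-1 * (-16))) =-21 /16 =-1.31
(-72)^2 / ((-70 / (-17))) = 44064 / 35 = 1258.97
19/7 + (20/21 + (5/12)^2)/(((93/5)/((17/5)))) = 273743/93744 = 2.92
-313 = -313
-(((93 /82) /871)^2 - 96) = 489705791415 /5101102084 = 96.00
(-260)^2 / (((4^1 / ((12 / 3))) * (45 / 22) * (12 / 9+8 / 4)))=29744 / 3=9914.67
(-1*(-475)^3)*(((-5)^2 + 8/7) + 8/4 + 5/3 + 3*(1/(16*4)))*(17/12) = 73108259078125/16128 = 4533002174.98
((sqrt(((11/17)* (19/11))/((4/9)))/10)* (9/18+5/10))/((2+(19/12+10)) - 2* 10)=-9* sqrt(323)/6545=-0.02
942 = 942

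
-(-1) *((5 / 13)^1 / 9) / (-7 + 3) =-5 / 468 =-0.01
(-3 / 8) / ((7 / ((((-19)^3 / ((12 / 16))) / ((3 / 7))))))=6859 / 6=1143.17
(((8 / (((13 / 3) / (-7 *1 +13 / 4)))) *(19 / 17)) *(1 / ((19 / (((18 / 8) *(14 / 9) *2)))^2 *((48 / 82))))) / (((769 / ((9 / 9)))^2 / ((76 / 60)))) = -2009 / 522763124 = -0.00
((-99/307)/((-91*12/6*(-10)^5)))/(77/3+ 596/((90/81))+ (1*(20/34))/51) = -28611/907620608440000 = -0.00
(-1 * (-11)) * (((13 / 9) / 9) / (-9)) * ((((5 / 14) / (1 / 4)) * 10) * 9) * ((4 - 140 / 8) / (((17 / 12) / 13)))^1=371800 / 119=3124.37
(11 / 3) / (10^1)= 11 / 30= 0.37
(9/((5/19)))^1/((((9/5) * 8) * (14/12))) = 57/28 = 2.04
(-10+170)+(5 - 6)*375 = -215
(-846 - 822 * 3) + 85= -3227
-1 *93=-93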